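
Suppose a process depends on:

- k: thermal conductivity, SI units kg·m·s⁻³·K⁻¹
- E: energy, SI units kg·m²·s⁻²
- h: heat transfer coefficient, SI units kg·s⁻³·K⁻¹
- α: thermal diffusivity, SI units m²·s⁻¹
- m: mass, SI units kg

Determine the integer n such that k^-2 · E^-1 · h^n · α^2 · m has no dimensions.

Balance the M exponent: (1)·n from h, plus −2·(1) − (1) + 2·(0) + (1) = -2 from the rest, must sum to zero.
n − 2 = 0, so n = 2.

2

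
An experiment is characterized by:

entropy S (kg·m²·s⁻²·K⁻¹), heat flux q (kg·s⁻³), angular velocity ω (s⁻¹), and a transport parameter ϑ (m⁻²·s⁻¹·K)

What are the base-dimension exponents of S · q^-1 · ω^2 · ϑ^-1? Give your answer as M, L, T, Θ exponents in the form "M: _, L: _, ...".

Collect each base-dimension exponent across the product:
  M: (1) − (1) + 2·(0) − (0) = 0
  L: (2) − (0) + 2·(0) − (-2) = 4
  T: (-2) − (-3) + 2·(-1) − (-1) = 0
  Θ: (-1) − (0) + 2·(0) − (1) = -2
So the dimensions are [L⁴ Θ⁻²].

M: 0, L: 4, T: 0, Θ: -2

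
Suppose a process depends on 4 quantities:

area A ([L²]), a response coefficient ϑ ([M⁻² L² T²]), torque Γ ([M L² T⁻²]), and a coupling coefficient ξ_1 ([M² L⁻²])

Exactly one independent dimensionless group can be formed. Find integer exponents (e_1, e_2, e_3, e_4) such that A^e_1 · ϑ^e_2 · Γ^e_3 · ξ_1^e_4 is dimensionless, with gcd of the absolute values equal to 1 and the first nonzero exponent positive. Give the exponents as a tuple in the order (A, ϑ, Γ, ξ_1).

M: e_1·(0) + e_2·(-2) + e_3·(1) + e_4·(2) = 0
L: e_1·(2) + e_2·(2) + e_3·(2) + e_4·(-2) = 0
T: e_1·(0) + e_2·(2) + e_3·(-2) + e_4·(0) = 0
Solving this homogeneous linear system for the smallest-integer solution (first nonzero entry positive) gives (3, -2, -2, -1).

(3, -2, -2, -1)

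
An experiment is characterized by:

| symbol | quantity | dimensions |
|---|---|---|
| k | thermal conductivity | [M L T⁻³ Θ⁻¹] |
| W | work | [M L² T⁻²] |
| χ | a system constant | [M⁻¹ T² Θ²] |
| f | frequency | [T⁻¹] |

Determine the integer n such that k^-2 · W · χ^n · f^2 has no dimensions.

Balance the M exponent: (-1)·n from χ, plus −2·(1) + (1) + 2·(0) = -1 from the rest, must sum to zero.
−n − 1 = 0, so n = -1.

-1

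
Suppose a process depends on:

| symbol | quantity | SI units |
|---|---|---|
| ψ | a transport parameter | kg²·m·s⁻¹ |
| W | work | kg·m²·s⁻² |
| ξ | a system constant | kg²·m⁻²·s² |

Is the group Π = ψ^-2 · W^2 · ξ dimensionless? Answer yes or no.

yes

Sum the exponent of each base dimension across the product:
  M: −2·[ψ]_M + 2·[W]_M + [ξ]_M = −2·(2) + 2·(1) + (2) = 0
  L: −2·[ψ]_L + 2·[W]_L + [ξ]_L = −2·(1) + 2·(2) + (-2) = 0
  T: −2·[ψ]_T + 2·[W]_T + [ξ]_T = −2·(-1) + 2·(-2) + (2) = 0
All base exponents vanish — dimensionless.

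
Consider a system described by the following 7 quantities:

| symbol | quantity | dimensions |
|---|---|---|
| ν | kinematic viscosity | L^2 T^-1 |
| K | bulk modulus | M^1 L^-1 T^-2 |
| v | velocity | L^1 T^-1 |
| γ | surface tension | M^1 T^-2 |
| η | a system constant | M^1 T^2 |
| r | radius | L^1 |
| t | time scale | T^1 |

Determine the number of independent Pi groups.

4

There are 7 variables and 3 base dimensions (M, L, T).
The dimension matrix has rank 3.
Independent dimensionless groups: 7 − 3 = 4.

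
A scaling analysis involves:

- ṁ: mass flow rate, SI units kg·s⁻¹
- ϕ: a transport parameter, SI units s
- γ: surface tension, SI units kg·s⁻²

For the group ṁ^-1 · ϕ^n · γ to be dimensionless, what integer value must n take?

1

Balance the T exponent: (1)·n from ϕ, plus −(-1) + (-2) = -1 from the rest, must sum to zero.
n − 1 = 0, so n = 1.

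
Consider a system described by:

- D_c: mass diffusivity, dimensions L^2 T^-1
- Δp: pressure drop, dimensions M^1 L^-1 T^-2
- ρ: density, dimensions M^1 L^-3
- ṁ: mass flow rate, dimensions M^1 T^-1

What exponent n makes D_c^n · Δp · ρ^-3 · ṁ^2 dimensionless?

-4

Balance the L exponent: (2)·n from D_c, plus (-1) − 3·(-3) + 2·(0) = 8 from the rest, must sum to zero.
2n + 8 = 0, so n = -4.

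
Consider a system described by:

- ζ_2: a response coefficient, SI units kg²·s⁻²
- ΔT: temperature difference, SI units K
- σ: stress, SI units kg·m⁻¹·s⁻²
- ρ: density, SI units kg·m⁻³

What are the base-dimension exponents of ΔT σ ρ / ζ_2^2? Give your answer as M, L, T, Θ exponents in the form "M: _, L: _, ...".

Collect each base-dimension exponent across the product:
  M: −2·(2) + (0) + (1) + (1) = -2
  L: −2·(0) + (0) + (-1) + (-3) = -4
  T: −2·(-2) + (0) + (-2) + (0) = 2
  Θ: −2·(0) + (1) + (0) + (0) = 1
So the dimensions are [M⁻² L⁻⁴ T² Θ].

M: -2, L: -4, T: 2, Θ: 1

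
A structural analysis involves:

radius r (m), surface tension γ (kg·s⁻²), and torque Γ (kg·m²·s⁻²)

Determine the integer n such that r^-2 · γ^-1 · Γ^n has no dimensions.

1

Balance the M exponent: (1)·n from Γ, plus −2·(0) − (1) = -1 from the rest, must sum to zero.
n − 1 = 0, so n = 1.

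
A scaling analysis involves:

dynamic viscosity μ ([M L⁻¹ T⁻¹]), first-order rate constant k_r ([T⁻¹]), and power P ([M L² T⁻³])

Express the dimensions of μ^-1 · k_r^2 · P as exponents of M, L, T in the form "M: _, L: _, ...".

Collect each base-dimension exponent across the product:
  M: −(1) + 2·(0) + (1) = 0
  L: −(-1) + 2·(0) + (2) = 3
  T: −(-1) + 2·(-1) + (-3) = -4
So the dimensions are [L³ T⁻⁴].

M: 0, L: 3, T: -4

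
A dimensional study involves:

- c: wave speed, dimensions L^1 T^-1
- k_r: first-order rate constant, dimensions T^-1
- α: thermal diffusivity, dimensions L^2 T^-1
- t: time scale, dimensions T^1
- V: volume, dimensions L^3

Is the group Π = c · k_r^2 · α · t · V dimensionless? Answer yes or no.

Sum the exponent of each base dimension across the product:
  L: [c]_L + 2·[k_r]_L + [α]_L + [t]_L + [V]_L = (1) + 2·(0) + (2) + (0) + (3) = 6
  T: [c]_T + 2·[k_r]_T + [α]_T + [t]_T + [V]_T = (-1) + 2·(-1) + (-1) + (1) + (0) = -3
Net dimensions [L⁶ T⁻³] ≠ [1] — not dimensionless.

no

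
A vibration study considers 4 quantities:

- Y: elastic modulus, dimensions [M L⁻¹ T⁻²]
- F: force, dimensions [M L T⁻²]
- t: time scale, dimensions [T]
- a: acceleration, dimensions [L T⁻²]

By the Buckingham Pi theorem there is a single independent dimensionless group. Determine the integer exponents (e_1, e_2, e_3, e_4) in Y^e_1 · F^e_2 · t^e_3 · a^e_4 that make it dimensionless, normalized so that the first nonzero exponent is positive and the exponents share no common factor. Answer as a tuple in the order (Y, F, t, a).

(1, -1, 4, 2)

M: e_1·(1) + e_2·(1) + e_3·(0) + e_4·(0) = 0
L: e_1·(-1) + e_2·(1) + e_3·(0) + e_4·(1) = 0
T: e_1·(-2) + e_2·(-2) + e_3·(1) + e_4·(-2) = 0
Solving this homogeneous linear system for the smallest-integer solution (first nonzero entry positive) gives (1, -1, 4, 2).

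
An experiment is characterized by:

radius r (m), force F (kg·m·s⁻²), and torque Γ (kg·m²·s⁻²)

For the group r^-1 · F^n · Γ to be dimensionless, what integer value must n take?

-1

Balance the M exponent: (1)·n from F, plus −(0) + (1) = 1 from the rest, must sum to zero.
n + 1 = 0, so n = -1.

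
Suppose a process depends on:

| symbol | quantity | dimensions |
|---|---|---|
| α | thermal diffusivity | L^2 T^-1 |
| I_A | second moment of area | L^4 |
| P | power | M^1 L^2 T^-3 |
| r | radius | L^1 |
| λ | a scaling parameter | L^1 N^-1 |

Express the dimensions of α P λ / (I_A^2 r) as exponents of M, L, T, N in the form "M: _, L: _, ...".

Collect each base-dimension exponent across the product:
  M: (0) − 2·(0) + (1) − (0) + (0) = 1
  L: (2) − 2·(4) + (2) − (1) + (1) = -4
  T: (-1) − 2·(0) + (-3) − (0) + (0) = -4
  N: (0) − 2·(0) + (0) − (0) + (-1) = -1
So the dimensions are [M L⁻⁴ T⁻⁴ N⁻¹].

M: 1, L: -4, T: -4, N: -1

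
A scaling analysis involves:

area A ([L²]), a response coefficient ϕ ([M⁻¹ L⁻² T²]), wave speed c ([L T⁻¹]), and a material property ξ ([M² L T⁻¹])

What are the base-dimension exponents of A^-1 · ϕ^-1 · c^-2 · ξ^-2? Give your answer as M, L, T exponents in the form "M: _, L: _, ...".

M: -3, L: -4, T: 2

Collect each base-dimension exponent across the product:
  M: −(0) − (-1) − 2·(0) − 2·(2) = -3
  L: −(2) − (-2) − 2·(1) − 2·(1) = -4
  T: −(0) − (2) − 2·(-1) − 2·(-1) = 2
So the dimensions are [M⁻³ L⁻⁴ T²].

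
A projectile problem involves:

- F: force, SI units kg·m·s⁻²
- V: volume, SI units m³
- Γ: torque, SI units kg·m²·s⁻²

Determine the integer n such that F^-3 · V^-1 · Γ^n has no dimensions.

3

Balance the M exponent: (1)·n from Γ, plus −3·(1) − (0) = -3 from the rest, must sum to zero.
n − 3 = 0, so n = 3.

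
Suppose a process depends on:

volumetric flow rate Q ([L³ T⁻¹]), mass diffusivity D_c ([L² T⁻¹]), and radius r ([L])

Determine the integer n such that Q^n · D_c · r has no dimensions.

-1

Balance the L exponent: (3)·n from Q, plus (2) + (1) = 3 from the rest, must sum to zero.
3n + 3 = 0, so n = -1.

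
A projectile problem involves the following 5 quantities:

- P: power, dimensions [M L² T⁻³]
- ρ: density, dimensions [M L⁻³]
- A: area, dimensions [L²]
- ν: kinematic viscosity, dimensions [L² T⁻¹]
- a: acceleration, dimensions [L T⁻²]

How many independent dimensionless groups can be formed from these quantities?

There are 5 variables and 3 base dimensions (M, L, T).
The dimension matrix has rank 3.
Independent dimensionless groups: 5 − 3 = 2.

2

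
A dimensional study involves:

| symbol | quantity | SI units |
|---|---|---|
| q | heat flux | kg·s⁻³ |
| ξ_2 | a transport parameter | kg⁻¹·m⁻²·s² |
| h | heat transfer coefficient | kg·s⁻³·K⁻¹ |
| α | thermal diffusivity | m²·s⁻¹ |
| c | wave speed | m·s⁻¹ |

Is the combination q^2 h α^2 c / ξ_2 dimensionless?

no

Sum the exponent of each base dimension across the product:
  M: 2·[q]_M − [ξ_2]_M + [h]_M + 2·[α]_M + [c]_M = 2·(1) − (-1) + (1) + 2·(0) + (0) = 4
  L: 2·[q]_L − [ξ_2]_L + [h]_L + 2·[α]_L + [c]_L = 2·(0) − (-2) + (0) + 2·(2) + (1) = 7
  T: 2·[q]_T − [ξ_2]_T + [h]_T + 2·[α]_T + [c]_T = 2·(-3) − (2) + (-3) + 2·(-1) + (-1) = -14
  Θ: 2·[q]_Θ − [ξ_2]_Θ + [h]_Θ + 2·[α]_Θ + [c]_Θ = 2·(0) − (0) + (-1) + 2·(0) + (0) = -1
Net dimensions [M⁴ L⁷ T⁻¹⁴ Θ⁻¹] ≠ [1] — not dimensionless.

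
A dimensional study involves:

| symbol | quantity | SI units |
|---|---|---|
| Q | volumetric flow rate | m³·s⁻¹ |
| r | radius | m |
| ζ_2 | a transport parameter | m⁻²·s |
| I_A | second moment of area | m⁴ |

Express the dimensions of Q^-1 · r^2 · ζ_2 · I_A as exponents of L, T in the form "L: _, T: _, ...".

Collect each base-dimension exponent across the product:
  L: −(3) + 2·(1) + (-2) + (4) = 1
  T: −(-1) + 2·(0) + (1) + (0) = 2
So the dimensions are [L T²].

L: 1, T: 2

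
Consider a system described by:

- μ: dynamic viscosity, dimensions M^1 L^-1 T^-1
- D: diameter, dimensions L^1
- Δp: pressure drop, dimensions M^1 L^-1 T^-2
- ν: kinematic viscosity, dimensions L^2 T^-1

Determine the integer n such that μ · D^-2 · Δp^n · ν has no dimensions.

-1

Balance the M exponent: (1)·n from Δp, plus (1) − 2·(0) + (0) = 1 from the rest, must sum to zero.
n + 1 = 0, so n = -1.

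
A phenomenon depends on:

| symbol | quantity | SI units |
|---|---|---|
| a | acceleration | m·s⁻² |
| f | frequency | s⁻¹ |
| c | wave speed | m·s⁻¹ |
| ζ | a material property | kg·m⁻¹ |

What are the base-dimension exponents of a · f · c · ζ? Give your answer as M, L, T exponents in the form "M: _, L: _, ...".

Collect each base-dimension exponent across the product:
  M: (0) + (0) + (0) + (1) = 1
  L: (1) + (0) + (1) + (-1) = 1
  T: (-2) + (-1) + (-1) + (0) = -4
So the dimensions are [M L T⁻⁴].

M: 1, L: 1, T: -4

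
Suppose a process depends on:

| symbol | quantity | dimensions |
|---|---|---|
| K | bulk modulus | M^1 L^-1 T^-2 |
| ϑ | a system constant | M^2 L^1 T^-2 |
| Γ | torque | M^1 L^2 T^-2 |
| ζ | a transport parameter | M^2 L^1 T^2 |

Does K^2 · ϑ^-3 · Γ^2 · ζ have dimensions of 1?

yes

Sum the exponent of each base dimension across the product:
  M: 2·[K]_M − 3·[ϑ]_M + 2·[Γ]_M + [ζ]_M = 2·(1) − 3·(2) + 2·(1) + (2) = 0
  L: 2·[K]_L − 3·[ϑ]_L + 2·[Γ]_L + [ζ]_L = 2·(-1) − 3·(1) + 2·(2) + (1) = 0
  T: 2·[K]_T − 3·[ϑ]_T + 2·[Γ]_T + [ζ]_T = 2·(-2) − 3·(-2) + 2·(-2) + (2) = 0
All base exponents vanish — dimensionless.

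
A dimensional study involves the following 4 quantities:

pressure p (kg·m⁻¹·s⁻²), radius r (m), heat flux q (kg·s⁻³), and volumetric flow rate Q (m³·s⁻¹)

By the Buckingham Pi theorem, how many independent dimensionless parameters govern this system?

There are 4 variables and 3 base dimensions (M, L, T).
The dimension matrix has rank 3.
Independent dimensionless groups: 4 − 3 = 1.

1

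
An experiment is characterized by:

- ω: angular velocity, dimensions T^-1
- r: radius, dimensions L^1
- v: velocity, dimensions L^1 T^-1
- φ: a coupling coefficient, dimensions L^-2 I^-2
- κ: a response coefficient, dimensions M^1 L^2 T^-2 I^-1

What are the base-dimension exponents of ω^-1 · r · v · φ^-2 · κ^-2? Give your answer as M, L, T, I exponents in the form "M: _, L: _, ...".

M: -2, L: 2, T: 4, I: 6

Collect each base-dimension exponent across the product:
  M: −(0) + (0) + (0) − 2·(0) − 2·(1) = -2
  L: −(0) + (1) + (1) − 2·(-2) − 2·(2) = 2
  T: −(-1) + (0) + (-1) − 2·(0) − 2·(-2) = 4
  I: −(0) + (0) + (0) − 2·(-2) − 2·(-1) = 6
So the dimensions are [M⁻² L² T⁴ I⁶].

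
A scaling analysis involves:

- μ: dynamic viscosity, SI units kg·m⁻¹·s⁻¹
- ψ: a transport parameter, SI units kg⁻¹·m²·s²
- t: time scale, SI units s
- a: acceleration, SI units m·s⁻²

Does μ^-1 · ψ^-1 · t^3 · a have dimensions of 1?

yes

Sum the exponent of each base dimension across the product:
  M: −[μ]_M − [ψ]_M + 3·[t]_M + [a]_M = −(1) − (-1) + 3·(0) + (0) = 0
  L: −[μ]_L − [ψ]_L + 3·[t]_L + [a]_L = −(-1) − (2) + 3·(0) + (1) = 0
  T: −[μ]_T − [ψ]_T + 3·[t]_T + [a]_T = −(-1) − (2) + 3·(1) + (-2) = 0
All base exponents vanish — dimensionless.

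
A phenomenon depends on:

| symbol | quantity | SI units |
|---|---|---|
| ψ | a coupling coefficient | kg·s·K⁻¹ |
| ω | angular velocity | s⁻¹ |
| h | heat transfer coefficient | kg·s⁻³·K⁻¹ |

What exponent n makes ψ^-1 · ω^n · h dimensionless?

-4

Balance the T exponent: (-1)·n from ω, plus −(1) + (-3) = -4 from the rest, must sum to zero.
−n − 4 = 0, so n = -4.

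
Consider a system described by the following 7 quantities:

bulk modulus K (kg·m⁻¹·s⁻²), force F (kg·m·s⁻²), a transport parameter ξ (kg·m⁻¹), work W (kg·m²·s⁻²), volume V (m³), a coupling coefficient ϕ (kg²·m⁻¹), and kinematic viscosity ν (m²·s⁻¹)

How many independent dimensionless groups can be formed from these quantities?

4

There are 7 variables and 3 base dimensions (M, L, T).
The dimension matrix has rank 3.
Independent dimensionless groups: 7 − 3 = 4.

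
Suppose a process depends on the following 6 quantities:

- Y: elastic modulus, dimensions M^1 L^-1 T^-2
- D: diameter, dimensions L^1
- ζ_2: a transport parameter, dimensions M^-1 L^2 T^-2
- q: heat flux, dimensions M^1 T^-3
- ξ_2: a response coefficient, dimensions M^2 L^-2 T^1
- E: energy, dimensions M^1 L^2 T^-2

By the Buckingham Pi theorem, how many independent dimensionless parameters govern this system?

There are 6 variables and 3 base dimensions (M, L, T).
The dimension matrix has rank 3.
Independent dimensionless groups: 6 − 3 = 3.

3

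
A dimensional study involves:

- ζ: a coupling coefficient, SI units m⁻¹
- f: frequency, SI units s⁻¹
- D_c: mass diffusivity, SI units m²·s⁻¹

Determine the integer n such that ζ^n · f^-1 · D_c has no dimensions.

2

Balance the L exponent: (-1)·n from ζ, plus −(0) + (2) = 2 from the rest, must sum to zero.
−n + 2 = 0, so n = 2.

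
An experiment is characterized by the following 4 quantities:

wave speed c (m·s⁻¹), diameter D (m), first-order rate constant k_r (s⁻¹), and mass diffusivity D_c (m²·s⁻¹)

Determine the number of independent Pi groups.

2

There are 4 variables and 2 base dimensions (L, T).
The dimension matrix has rank 2.
Independent dimensionless groups: 4 − 2 = 2.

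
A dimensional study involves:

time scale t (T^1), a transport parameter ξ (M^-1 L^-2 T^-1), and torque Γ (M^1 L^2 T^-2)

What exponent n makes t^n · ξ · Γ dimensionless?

3

Balance the T exponent: (1)·n from t, plus (-1) + (-2) = -3 from the rest, must sum to zero.
n − 3 = 0, so n = 3.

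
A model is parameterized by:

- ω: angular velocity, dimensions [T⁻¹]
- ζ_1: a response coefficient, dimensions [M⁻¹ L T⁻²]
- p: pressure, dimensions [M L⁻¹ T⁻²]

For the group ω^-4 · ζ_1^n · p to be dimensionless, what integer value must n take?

1

Balance the M exponent: (-1)·n from ζ_1, plus −4·(0) + (1) = 1 from the rest, must sum to zero.
−n + 1 = 0, so n = 1.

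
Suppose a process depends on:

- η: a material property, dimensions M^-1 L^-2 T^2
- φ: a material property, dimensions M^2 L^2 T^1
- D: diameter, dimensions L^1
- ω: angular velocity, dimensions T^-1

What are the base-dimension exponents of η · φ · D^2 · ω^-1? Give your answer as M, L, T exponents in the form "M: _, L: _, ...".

Collect each base-dimension exponent across the product:
  M: (-1) + (2) + 2·(0) − (0) = 1
  L: (-2) + (2) + 2·(1) − (0) = 2
  T: (2) + (1) + 2·(0) − (-1) = 4
So the dimensions are [M L² T⁴].

M: 1, L: 2, T: 4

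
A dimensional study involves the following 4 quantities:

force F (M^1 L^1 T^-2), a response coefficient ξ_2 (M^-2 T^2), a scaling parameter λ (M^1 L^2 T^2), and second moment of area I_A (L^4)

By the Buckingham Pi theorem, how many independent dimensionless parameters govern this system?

There are 4 variables and 3 base dimensions (M, L, T).
The dimension matrix has rank 3.
Independent dimensionless groups: 4 − 3 = 1.

1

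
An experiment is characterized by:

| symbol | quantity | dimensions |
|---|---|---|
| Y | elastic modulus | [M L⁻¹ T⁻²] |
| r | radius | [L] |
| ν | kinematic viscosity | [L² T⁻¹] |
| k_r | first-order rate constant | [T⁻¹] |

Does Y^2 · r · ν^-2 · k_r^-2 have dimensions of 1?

Sum the exponent of each base dimension across the product:
  M: 2·[Y]_M + [r]_M − 2·[ν]_M − 2·[k_r]_M = 2·(1) + (0) − 2·(0) − 2·(0) = 2
  L: 2·[Y]_L + [r]_L − 2·[ν]_L − 2·[k_r]_L = 2·(-1) + (1) − 2·(2) − 2·(0) = -5
  T: 2·[Y]_T + [r]_T − 2·[ν]_T − 2·[k_r]_T = 2·(-2) + (0) − 2·(-1) − 2·(-1) = 0
Net dimensions [M² L⁻⁵] ≠ [1] — not dimensionless.

no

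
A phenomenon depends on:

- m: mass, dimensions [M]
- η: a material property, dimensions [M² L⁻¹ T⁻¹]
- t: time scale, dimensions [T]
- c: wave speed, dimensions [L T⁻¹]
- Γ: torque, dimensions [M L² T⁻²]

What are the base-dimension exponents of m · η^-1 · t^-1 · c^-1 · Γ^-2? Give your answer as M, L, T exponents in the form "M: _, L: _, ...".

Collect each base-dimension exponent across the product:
  M: (1) − (2) − (0) − (0) − 2·(1) = -3
  L: (0) − (-1) − (0) − (1) − 2·(2) = -4
  T: (0) − (-1) − (1) − (-1) − 2·(-2) = 5
So the dimensions are [M⁻³ L⁻⁴ T⁵].

M: -3, L: -4, T: 5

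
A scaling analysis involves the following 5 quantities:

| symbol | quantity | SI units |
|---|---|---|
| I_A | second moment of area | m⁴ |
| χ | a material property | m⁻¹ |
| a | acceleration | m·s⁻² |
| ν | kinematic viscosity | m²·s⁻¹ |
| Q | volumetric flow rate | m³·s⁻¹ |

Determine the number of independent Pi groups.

3

There are 5 variables and 2 base dimensions (L, T).
The dimension matrix has rank 2.
Independent dimensionless groups: 5 − 2 = 3.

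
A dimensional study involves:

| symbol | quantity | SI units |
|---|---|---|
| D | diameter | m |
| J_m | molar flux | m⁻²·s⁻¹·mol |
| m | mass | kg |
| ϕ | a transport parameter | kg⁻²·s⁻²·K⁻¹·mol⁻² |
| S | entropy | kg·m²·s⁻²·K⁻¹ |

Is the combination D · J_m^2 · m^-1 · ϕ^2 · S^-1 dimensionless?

no

Sum the exponent of each base dimension across the product:
  M: [D]_M + 2·[J_m]_M − [m]_M + 2·[ϕ]_M − [S]_M = (0) + 2·(0) − (1) + 2·(-2) − (1) = -6
  L: [D]_L + 2·[J_m]_L − [m]_L + 2·[ϕ]_L − [S]_L = (1) + 2·(-2) − (0) + 2·(0) − (2) = -5
  T: [D]_T + 2·[J_m]_T − [m]_T + 2·[ϕ]_T − [S]_T = (0) + 2·(-1) − (0) + 2·(-2) − (-2) = -4
  Θ: [D]_Θ + 2·[J_m]_Θ − [m]_Θ + 2·[ϕ]_Θ − [S]_Θ = (0) + 2·(0) − (0) + 2·(-1) − (-1) = -1
  N: [D]_N + 2·[J_m]_N − [m]_N + 2·[ϕ]_N − [S]_N = (0) + 2·(1) − (0) + 2·(-2) − (0) = -2
Net dimensions [M⁻⁶ L⁻⁵ T⁻⁴ Θ⁻¹ N⁻²] ≠ [1] — not dimensionless.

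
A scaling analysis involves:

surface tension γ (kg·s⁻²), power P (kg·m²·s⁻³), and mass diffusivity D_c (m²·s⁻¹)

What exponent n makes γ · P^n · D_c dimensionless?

Balance the M exponent: (1)·n from P, plus (1) + (0) = 1 from the rest, must sum to zero.
n + 1 = 0, so n = -1.

-1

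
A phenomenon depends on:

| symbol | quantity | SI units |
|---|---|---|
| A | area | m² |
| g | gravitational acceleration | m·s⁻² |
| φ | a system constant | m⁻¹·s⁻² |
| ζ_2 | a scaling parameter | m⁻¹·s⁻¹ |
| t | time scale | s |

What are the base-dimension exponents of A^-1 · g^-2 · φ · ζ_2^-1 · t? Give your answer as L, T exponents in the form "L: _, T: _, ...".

L: -4, T: 4

Collect each base-dimension exponent across the product:
  L: −(2) − 2·(1) + (-1) − (-1) + (0) = -4
  T: −(0) − 2·(-2) + (-2) − (-1) + (1) = 4
So the dimensions are [L⁻⁴ T⁴].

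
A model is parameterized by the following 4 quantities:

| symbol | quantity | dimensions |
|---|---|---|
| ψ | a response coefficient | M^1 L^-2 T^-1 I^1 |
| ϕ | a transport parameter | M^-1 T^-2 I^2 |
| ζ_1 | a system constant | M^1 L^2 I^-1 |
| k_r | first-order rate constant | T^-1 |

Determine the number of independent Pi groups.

There are 4 variables and 4 base dimensions (M, L, T, I).
The dimension matrix has rank 4.
Independent dimensionless groups: 4 − 4 = 0.

0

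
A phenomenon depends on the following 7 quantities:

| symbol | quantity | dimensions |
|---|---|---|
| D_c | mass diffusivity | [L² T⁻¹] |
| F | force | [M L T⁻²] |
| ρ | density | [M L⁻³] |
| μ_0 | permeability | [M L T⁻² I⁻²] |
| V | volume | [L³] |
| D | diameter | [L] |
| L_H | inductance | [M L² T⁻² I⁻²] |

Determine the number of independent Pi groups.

3

There are 7 variables and 4 base dimensions (M, L, T, I).
The dimension matrix has rank 4.
Independent dimensionless groups: 7 − 4 = 3.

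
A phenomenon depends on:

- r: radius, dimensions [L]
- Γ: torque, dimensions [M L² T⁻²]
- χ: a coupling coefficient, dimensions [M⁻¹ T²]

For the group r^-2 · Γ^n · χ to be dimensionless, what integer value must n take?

1

Balance the M exponent: (1)·n from Γ, plus −2·(0) + (-1) = -1 from the rest, must sum to zero.
n − 1 = 0, so n = 1.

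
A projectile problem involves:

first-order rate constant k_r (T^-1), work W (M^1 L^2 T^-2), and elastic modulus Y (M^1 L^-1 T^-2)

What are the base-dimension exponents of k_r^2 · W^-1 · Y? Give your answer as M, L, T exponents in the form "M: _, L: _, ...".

Collect each base-dimension exponent across the product:
  M: 2·(0) − (1) + (1) = 0
  L: 2·(0) − (2) + (-1) = -3
  T: 2·(-1) − (-2) + (-2) = -2
So the dimensions are [L⁻³ T⁻²].

M: 0, L: -3, T: -2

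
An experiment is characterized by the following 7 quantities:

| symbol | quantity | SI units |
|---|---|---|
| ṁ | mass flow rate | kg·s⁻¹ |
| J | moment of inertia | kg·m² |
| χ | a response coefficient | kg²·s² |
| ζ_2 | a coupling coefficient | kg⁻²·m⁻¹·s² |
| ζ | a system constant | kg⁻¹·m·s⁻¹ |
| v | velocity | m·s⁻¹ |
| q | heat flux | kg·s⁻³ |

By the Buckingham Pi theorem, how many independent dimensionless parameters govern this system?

There are 7 variables and 3 base dimensions (M, L, T).
The dimension matrix has rank 3.
Independent dimensionless groups: 7 − 3 = 4.

4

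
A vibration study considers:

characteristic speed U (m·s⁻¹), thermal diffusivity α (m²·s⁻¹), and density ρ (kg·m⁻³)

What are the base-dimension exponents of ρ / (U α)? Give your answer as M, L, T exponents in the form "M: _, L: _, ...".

M: 1, L: -6, T: 2

Collect each base-dimension exponent across the product:
  M: −(0) − (0) + (1) = 1
  L: −(1) − (2) + (-3) = -6
  T: −(-1) − (-1) + (0) = 2
So the dimensions are [M L⁻⁶ T²].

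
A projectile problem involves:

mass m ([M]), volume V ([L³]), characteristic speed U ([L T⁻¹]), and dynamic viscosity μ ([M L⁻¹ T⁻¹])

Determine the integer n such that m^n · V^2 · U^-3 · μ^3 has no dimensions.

Balance the M exponent: (1)·n from m, plus 2·(0) − 3·(0) + 3·(1) = 3 from the rest, must sum to zero.
n + 3 = 0, so n = -3.

-3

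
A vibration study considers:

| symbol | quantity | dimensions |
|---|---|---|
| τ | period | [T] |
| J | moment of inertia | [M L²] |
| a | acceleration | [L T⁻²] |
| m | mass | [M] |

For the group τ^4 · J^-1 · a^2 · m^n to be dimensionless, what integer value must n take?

Balance the M exponent: (1)·n from m, plus 4·(0) − (1) + 2·(0) = -1 from the rest, must sum to zero.
n − 1 = 0, so n = 1.

1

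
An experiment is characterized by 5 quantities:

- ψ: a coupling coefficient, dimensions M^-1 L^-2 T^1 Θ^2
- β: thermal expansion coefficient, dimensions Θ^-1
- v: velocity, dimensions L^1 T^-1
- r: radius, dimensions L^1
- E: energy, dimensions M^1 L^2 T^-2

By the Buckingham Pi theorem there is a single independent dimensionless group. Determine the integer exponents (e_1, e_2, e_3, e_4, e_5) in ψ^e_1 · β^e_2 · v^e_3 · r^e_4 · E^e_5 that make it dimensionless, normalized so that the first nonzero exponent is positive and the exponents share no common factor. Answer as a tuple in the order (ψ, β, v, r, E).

M: e_1·(-1) + e_2·(0) + e_3·(0) + e_4·(0) + e_5·(1) = 0
L: e_1·(-2) + e_2·(0) + e_3·(1) + e_4·(1) + e_5·(2) = 0
T: e_1·(1) + e_2·(0) + e_3·(-1) + e_4·(0) + e_5·(-2) = 0
Θ: e_1·(2) + e_2·(-1) + e_3·(0) + e_4·(0) + e_5·(0) = 0
Solving this homogeneous linear system for the smallest-integer solution (first nonzero entry positive) gives (1, 2, -1, 1, 1).

(1, 2, -1, 1, 1)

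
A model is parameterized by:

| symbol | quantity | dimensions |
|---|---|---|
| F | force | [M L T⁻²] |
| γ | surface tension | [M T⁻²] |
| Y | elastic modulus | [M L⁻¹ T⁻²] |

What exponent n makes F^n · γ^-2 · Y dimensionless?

1

Balance the M exponent: (1)·n from F, plus −2·(1) + (1) = -1 from the rest, must sum to zero.
n − 1 = 0, so n = 1.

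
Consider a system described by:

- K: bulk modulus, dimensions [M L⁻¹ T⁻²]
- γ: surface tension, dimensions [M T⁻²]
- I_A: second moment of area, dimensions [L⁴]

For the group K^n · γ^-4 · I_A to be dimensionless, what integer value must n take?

4

Balance the M exponent: (1)·n from K, plus −4·(1) + (0) = -4 from the rest, must sum to zero.
n − 4 = 0, so n = 4.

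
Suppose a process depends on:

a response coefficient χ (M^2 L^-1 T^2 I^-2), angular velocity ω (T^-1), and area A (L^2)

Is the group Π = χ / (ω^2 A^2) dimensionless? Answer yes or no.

Sum the exponent of each base dimension across the product:
  M: [χ]_M − 2·[ω]_M − 2·[A]_M = (2) − 2·(0) − 2·(0) = 2
  L: [χ]_L − 2·[ω]_L − 2·[A]_L = (-1) − 2·(0) − 2·(2) = -5
  T: [χ]_T − 2·[ω]_T − 2·[A]_T = (2) − 2·(-1) − 2·(0) = 4
  I: [χ]_I − 2·[ω]_I − 2·[A]_I = (-2) − 2·(0) − 2·(0) = -2
Net dimensions [M² L⁻⁵ T⁴ I⁻²] ≠ [1] — not dimensionless.

no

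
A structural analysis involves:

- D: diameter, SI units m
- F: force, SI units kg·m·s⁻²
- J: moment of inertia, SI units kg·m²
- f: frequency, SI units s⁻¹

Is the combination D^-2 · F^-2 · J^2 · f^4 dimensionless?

yes

Sum the exponent of each base dimension across the product:
  M: −2·[D]_M − 2·[F]_M + 2·[J]_M + 4·[f]_M = −2·(0) − 2·(1) + 2·(1) + 4·(0) = 0
  L: −2·[D]_L − 2·[F]_L + 2·[J]_L + 4·[f]_L = −2·(1) − 2·(1) + 2·(2) + 4·(0) = 0
  T: −2·[D]_T − 2·[F]_T + 2·[J]_T + 4·[f]_T = −2·(0) − 2·(-2) + 2·(0) + 4·(-1) = 0
All base exponents vanish — dimensionless.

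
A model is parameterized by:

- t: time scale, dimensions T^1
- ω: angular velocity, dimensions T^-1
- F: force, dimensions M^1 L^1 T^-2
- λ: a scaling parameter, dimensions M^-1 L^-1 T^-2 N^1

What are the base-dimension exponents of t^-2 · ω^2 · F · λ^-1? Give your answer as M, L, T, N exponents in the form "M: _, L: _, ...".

M: 2, L: 2, T: -4, N: -1

Collect each base-dimension exponent across the product:
  M: −2·(0) + 2·(0) + (1) − (-1) = 2
  L: −2·(0) + 2·(0) + (1) − (-1) = 2
  T: −2·(1) + 2·(-1) + (-2) − (-2) = -4
  N: −2·(0) + 2·(0) + (0) − (1) = -1
So the dimensions are [M² L² T⁻⁴ N⁻¹].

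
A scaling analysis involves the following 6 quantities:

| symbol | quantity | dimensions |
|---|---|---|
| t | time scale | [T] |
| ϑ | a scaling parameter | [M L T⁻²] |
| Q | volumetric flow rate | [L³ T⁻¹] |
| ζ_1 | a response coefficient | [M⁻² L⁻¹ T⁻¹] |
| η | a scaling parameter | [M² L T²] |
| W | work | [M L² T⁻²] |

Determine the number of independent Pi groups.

There are 6 variables and 3 base dimensions (M, L, T).
The dimension matrix has rank 3.
Independent dimensionless groups: 6 − 3 = 3.

3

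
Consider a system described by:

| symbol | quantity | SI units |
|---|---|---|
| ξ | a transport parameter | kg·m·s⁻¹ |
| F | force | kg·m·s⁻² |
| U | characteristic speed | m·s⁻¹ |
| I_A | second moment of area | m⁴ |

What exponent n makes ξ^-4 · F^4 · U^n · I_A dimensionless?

-4

Balance the L exponent: (1)·n from U, plus −4·(1) + 4·(1) + (4) = 4 from the rest, must sum to zero.
n + 4 = 0, so n = -4.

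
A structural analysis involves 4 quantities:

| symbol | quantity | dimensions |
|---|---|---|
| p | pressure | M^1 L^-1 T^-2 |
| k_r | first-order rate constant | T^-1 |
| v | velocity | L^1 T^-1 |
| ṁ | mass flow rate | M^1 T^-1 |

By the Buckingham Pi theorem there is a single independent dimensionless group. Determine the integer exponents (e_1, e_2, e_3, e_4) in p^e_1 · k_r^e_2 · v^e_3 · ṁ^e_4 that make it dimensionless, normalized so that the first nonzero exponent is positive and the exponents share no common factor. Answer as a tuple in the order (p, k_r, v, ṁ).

M: e_1·(1) + e_2·(0) + e_3·(0) + e_4·(1) = 0
L: e_1·(-1) + e_2·(0) + e_3·(1) + e_4·(0) = 0
T: e_1·(-2) + e_2·(-1) + e_3·(-1) + e_4·(-1) = 0
Solving this homogeneous linear system for the smallest-integer solution (first nonzero entry positive) gives (1, -2, 1, -1).

(1, -2, 1, -1)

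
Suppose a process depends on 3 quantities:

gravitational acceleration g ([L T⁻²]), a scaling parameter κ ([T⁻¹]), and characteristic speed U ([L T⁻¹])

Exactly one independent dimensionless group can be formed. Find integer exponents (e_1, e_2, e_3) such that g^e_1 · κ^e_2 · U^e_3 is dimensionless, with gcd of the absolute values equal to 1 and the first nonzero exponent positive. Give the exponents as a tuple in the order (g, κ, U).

(1, -1, -1)

L: e_1·(1) + e_2·(0) + e_3·(1) = 0
T: e_1·(-2) + e_2·(-1) + e_3·(-1) = 0
Solving this homogeneous linear system for the smallest-integer solution (first nonzero entry positive) gives (1, -1, -1).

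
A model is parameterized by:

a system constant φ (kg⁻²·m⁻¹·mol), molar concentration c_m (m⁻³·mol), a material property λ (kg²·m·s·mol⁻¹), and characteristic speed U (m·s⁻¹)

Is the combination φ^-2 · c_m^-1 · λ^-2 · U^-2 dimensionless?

Sum the exponent of each base dimension across the product:
  M: −2·[φ]_M − [c_m]_M − 2·[λ]_M − 2·[U]_M = −2·(-2) − (0) − 2·(2) − 2·(0) = 0
  L: −2·[φ]_L − [c_m]_L − 2·[λ]_L − 2·[U]_L = −2·(-1) − (-3) − 2·(1) − 2·(1) = 1
  T: −2·[φ]_T − [c_m]_T − 2·[λ]_T − 2·[U]_T = −2·(0) − (0) − 2·(1) − 2·(-1) = 0
  N: −2·[φ]_N − [c_m]_N − 2·[λ]_N − 2·[U]_N = −2·(1) − (1) − 2·(-1) − 2·(0) = -1
Net dimensions [L N⁻¹] ≠ [1] — not dimensionless.

no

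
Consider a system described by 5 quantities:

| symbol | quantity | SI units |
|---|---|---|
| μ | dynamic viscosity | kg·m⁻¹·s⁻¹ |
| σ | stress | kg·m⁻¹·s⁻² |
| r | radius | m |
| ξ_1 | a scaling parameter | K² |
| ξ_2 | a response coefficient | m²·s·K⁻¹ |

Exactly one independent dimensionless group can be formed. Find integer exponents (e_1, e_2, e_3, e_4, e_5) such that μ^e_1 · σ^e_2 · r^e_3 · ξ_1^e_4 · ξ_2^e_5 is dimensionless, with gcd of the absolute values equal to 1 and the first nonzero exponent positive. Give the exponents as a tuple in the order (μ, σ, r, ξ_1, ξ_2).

M: e_1·(1) + e_2·(1) + e_3·(0) + e_4·(0) + e_5·(0) = 0
L: e_1·(-1) + e_2·(-1) + e_3·(1) + e_4·(0) + e_5·(2) = 0
T: e_1·(-1) + e_2·(-2) + e_3·(0) + e_4·(0) + e_5·(1) = 0
Θ: e_1·(0) + e_2·(0) + e_3·(0) + e_4·(2) + e_5·(-1) = 0
Solving this homogeneous linear system for the smallest-integer solution (first nonzero entry positive) gives (2, -2, 4, -1, -2).

(2, -2, 4, -1, -2)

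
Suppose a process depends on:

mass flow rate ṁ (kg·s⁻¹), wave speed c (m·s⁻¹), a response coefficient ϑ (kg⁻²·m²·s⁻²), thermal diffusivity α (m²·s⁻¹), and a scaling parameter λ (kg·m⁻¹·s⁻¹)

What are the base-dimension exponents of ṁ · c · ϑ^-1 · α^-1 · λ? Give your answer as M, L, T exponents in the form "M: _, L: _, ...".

M: 4, L: -4, T: 0

Collect each base-dimension exponent across the product:
  M: (1) + (0) − (-2) − (0) + (1) = 4
  L: (0) + (1) − (2) − (2) + (-1) = -4
  T: (-1) + (-1) − (-2) − (-1) + (-1) = 0
So the dimensions are [M⁴ L⁻⁴].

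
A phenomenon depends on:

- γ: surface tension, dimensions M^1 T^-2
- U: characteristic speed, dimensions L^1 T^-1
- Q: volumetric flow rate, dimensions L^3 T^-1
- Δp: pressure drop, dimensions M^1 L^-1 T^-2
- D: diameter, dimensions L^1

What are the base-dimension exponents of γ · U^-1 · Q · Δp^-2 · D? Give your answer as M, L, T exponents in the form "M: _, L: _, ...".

M: -1, L: 5, T: 2

Collect each base-dimension exponent across the product:
  M: (1) − (0) + (0) − 2·(1) + (0) = -1
  L: (0) − (1) + (3) − 2·(-1) + (1) = 5
  T: (-2) − (-1) + (-1) − 2·(-2) + (0) = 2
So the dimensions are [M⁻¹ L⁵ T²].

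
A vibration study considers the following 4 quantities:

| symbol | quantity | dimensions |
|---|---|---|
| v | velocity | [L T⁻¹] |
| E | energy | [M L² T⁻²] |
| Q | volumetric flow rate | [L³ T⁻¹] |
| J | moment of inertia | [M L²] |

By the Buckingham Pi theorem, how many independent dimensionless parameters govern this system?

There are 4 variables and 3 base dimensions (M, L, T).
The dimension matrix has rank 3.
Independent dimensionless groups: 4 − 3 = 1.

1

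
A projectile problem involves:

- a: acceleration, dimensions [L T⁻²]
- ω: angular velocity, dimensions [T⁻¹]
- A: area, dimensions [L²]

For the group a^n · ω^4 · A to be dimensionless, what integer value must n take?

Balance the L exponent: (1)·n from a, plus 4·(0) + (2) = 2 from the rest, must sum to zero.
n + 2 = 0, so n = -2.

-2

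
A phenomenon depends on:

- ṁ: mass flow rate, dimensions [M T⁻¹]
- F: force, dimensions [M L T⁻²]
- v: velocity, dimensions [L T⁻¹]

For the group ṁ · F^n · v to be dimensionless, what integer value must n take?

-1

Balance the M exponent: (1)·n from F, plus (1) + (0) = 1 from the rest, must sum to zero.
n + 1 = 0, so n = -1.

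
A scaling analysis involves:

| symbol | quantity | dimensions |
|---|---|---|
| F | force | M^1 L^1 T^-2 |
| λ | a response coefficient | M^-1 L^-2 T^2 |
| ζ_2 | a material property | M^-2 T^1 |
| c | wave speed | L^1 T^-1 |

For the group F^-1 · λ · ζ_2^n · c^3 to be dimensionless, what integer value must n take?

Balance the M exponent: (-2)·n from ζ_2, plus −(1) + (-1) + 3·(0) = -2 from the rest, must sum to zero.
-2n − 2 = 0, so n = -1.

-1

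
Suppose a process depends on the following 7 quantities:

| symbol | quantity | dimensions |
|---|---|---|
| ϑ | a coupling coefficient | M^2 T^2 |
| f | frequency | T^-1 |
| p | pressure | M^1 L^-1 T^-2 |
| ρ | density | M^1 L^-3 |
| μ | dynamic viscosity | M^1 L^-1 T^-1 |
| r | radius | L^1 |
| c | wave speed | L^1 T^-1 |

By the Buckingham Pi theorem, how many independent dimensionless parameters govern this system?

4

There are 7 variables and 3 base dimensions (M, L, T).
The dimension matrix has rank 3.
Independent dimensionless groups: 7 − 3 = 4.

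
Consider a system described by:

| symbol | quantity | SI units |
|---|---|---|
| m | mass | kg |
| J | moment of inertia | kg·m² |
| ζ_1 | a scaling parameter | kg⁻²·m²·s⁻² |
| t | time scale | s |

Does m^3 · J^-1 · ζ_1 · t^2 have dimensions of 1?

Sum the exponent of each base dimension across the product:
  M: 3·[m]_M − [J]_M + [ζ_1]_M + 2·[t]_M = 3·(1) − (1) + (-2) + 2·(0) = 0
  L: 3·[m]_L − [J]_L + [ζ_1]_L + 2·[t]_L = 3·(0) − (2) + (2) + 2·(0) = 0
  T: 3·[m]_T − [J]_T + [ζ_1]_T + 2·[t]_T = 3·(0) − (0) + (-2) + 2·(1) = 0
All base exponents vanish — dimensionless.

yes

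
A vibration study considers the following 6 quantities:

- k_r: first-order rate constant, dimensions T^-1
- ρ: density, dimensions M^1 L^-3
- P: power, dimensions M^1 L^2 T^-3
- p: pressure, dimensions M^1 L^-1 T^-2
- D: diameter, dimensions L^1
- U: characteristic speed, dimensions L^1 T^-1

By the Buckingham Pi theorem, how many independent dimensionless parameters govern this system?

There are 6 variables and 3 base dimensions (M, L, T).
The dimension matrix has rank 3.
Independent dimensionless groups: 6 − 3 = 3.

3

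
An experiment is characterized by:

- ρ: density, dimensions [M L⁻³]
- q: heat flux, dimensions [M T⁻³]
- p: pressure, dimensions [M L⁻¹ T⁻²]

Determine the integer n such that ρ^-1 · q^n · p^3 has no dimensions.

Balance the M exponent: (1)·n from q, plus −(1) + 3·(1) = 2 from the rest, must sum to zero.
n + 2 = 0, so n = -2.

-2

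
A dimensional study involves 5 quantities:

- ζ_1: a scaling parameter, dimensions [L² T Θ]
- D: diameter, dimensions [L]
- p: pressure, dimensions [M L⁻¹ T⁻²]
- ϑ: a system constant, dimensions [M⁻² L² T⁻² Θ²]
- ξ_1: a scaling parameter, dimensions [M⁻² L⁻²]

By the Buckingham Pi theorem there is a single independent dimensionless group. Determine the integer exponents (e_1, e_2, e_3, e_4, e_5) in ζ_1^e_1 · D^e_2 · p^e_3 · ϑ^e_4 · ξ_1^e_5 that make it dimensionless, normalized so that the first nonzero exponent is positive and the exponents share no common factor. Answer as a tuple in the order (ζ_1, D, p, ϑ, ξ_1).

(2, 4, 2, -1, 2)

M: e_1·(0) + e_2·(0) + e_3·(1) + e_4·(-2) + e_5·(-2) = 0
L: e_1·(2) + e_2·(1) + e_3·(-1) + e_4·(2) + e_5·(-2) = 0
T: e_1·(1) + e_2·(0) + e_3·(-2) + e_4·(-2) + e_5·(0) = 0
Θ: e_1·(1) + e_2·(0) + e_3·(0) + e_4·(2) + e_5·(0) = 0
Solving this homogeneous linear system for the smallest-integer solution (first nonzero entry positive) gives (2, 4, 2, -1, 2).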